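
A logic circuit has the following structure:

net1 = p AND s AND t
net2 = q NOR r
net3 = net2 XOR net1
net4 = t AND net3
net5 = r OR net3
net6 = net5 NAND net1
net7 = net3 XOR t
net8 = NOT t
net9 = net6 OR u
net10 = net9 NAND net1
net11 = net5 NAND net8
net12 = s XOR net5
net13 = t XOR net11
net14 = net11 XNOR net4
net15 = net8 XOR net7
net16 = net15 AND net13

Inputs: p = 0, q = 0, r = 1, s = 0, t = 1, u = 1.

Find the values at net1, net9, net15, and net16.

net1 = 0, net9 = 1, net15 = 1, net16 = 0

net1 = p AND s AND t = 0 AND 0 AND 1 = 0
net2 = q NOR r = 0 NOR 1 = 0
net3 = net2 XOR net1 = 0 XOR 0 = 0
net5 = r OR net3 = 1 OR 0 = 1
net6 = net5 NAND net1 = 1 NAND 0 = 1
net7 = net3 XOR t = 0 XOR 1 = 1
net8 = NOT t = NOT 1 = 0
net9 = net6 OR u = 1 OR 1 = 1
net11 = net5 NAND net8 = 1 NAND 0 = 1
net13 = t XOR net11 = 1 XOR 1 = 0
net15 = net8 XOR net7 = 0 XOR 1 = 1
net16 = net15 AND net13 = 1 AND 0 = 0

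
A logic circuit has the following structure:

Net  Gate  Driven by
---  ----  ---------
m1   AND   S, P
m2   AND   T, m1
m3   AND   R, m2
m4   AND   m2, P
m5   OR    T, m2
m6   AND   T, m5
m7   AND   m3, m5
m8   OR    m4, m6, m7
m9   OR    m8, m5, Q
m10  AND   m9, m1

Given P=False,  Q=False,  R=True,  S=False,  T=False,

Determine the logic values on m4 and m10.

m4 = False, m10 = False

m1 = S AND P = False AND False = False
m2 = T AND m1 = False AND False = False
m3 = R AND m2 = True AND False = False
m4 = m2 AND P = False AND False = False
m5 = T OR m2 = False OR False = False
m6 = T AND m5 = False AND False = False
m7 = m3 AND m5 = False AND False = False
m8 = m4 OR m6 OR m7 = False OR False OR False = False
m9 = m8 OR m5 OR Q = False OR False OR False = False
m10 = m9 AND m1 = False AND False = False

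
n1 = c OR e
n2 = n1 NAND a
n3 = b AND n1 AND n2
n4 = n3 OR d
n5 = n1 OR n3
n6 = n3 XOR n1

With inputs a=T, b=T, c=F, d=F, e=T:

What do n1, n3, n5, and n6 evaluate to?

n1 = T, n3 = F, n5 = T, n6 = T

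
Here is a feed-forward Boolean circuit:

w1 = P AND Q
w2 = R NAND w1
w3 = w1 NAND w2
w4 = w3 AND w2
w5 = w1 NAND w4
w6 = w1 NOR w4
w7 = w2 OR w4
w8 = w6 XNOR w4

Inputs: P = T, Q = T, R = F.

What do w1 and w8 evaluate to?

w1 = T  w8 = T

w1 = P AND Q = T AND T = T
w2 = R NAND w1 = F NAND T = T
w3 = w1 NAND w2 = T NAND T = F
w4 = w3 AND w2 = F AND T = F
w6 = w1 NOR w4 = T NOR F = F
w8 = w6 XNOR w4 = F XNOR F = T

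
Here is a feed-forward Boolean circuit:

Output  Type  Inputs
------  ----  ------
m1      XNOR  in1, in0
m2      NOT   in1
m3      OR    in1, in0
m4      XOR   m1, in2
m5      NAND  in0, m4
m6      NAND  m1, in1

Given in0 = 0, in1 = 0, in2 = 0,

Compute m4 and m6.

m1 = in1 XNOR in0 = 0 XNOR 0 = 1
m4 = m1 XOR in2 = 1 XOR 0 = 1
m6 = m1 NAND in1 = 1 NAND 0 = 1

m4 = 1  m6 = 1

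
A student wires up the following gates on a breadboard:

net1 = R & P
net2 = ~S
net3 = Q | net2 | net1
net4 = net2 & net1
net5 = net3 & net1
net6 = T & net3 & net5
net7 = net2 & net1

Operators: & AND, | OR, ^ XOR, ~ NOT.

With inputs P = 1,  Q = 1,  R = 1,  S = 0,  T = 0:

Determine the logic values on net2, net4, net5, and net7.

net1 = R AND P = 1 AND 1 = 1
net2 = NOT S = NOT 0 = 1
net3 = Q OR net2 OR net1 = 1 OR 1 OR 1 = 1
net4 = net2 AND net1 = 1 AND 1 = 1
net5 = net3 AND net1 = 1 AND 1 = 1
net7 = net2 AND net1 = 1 AND 1 = 1

net2 = 1; net4 = 1; net5 = 1; net7 = 1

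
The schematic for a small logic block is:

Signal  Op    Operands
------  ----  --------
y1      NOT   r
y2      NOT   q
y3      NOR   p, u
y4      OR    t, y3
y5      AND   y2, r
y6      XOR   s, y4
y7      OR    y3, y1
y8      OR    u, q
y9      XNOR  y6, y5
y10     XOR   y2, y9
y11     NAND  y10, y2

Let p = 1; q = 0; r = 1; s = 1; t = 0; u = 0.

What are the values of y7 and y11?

y7 = 0; y11 = 1

y1 = NOT r = NOT 1 = 0
y2 = NOT q = NOT 0 = 1
y3 = p NOR u = 1 NOR 0 = 0
y4 = t OR y3 = 0 OR 0 = 0
y5 = y2 AND r = 1 AND 1 = 1
y6 = s XOR y4 = 1 XOR 0 = 1
y7 = y3 OR y1 = 0 OR 0 = 0
y9 = y6 XNOR y5 = 1 XNOR 1 = 1
y10 = y2 XOR y9 = 1 XOR 1 = 0
y11 = y10 NAND y2 = 0 NAND 1 = 1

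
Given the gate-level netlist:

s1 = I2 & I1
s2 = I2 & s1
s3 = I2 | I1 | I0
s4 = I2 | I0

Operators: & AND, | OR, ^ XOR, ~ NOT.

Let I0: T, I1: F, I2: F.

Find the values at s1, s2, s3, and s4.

s1 = F, s2 = F, s3 = T, s4 = T

s1 = I2 AND I1 = F AND F = F
s2 = I2 AND s1 = F AND F = F
s3 = I2 OR I1 OR I0 = F OR F OR T = T
s4 = I2 OR I0 = F OR T = T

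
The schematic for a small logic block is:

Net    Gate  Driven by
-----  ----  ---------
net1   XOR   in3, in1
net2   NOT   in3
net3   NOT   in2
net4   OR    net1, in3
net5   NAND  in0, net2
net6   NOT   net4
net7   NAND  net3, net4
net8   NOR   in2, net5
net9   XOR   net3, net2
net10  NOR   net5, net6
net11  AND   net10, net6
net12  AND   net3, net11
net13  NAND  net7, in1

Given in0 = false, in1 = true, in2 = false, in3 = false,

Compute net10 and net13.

net10 = false; net13 = true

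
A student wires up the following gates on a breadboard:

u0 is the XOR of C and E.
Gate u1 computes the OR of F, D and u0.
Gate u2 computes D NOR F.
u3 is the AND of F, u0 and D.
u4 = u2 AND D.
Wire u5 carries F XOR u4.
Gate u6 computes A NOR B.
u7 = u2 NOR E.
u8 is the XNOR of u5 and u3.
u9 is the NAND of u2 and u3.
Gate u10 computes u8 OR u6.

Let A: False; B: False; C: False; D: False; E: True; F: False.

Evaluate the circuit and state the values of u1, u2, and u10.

u1 = True, u2 = True, u10 = True

u0 = C XOR E = False XOR True = True
u1 = F OR D OR u0 = False OR False OR True = True
u2 = D NOR F = False NOR False = True
u3 = F AND u0 AND D = False AND True AND False = False
u4 = u2 AND D = True AND False = False
u5 = F XOR u4 = False XOR False = False
u6 = A NOR B = False NOR False = True
u8 = u5 XNOR u3 = False XNOR False = True
u10 = u8 OR u6 = True OR True = True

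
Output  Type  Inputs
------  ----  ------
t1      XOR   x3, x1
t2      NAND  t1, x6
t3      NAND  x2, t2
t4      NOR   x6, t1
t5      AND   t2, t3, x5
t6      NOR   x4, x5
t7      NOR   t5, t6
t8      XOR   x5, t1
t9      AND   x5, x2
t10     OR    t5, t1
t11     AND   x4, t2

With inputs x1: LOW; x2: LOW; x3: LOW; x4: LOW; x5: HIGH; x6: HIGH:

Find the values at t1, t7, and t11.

t1 = LOW; t7 = LOW; t11 = LOW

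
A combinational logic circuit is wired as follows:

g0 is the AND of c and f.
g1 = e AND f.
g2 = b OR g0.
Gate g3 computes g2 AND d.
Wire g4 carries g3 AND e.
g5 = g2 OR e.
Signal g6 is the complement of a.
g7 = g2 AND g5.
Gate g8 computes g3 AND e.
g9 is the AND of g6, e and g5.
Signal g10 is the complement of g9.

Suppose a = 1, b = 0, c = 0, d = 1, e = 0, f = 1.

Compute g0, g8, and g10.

g0 = 0  g8 = 0  g10 = 1

g0 = c AND f = 0 AND 1 = 0
g2 = b OR g0 = 0 OR 0 = 0
g3 = g2 AND d = 0 AND 1 = 0
g5 = g2 OR e = 0 OR 0 = 0
g6 = NOT a = NOT 1 = 0
g8 = g3 AND e = 0 AND 0 = 0
g9 = g6 AND e AND g5 = 0 AND 0 AND 0 = 0
g10 = NOT g9 = NOT 0 = 1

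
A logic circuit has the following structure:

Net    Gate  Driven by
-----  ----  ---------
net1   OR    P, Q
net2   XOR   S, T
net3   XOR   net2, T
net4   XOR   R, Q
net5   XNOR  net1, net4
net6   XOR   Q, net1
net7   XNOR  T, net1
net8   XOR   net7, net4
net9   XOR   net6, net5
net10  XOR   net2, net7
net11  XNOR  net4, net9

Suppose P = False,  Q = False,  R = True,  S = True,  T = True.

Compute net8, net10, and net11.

net1 = P OR Q = False OR False = False
net2 = S XOR T = True XOR True = False
net4 = R XOR Q = True XOR False = True
net5 = net1 XNOR net4 = False XNOR True = False
net6 = Q XOR net1 = False XOR False = False
net7 = T XNOR net1 = True XNOR False = False
net8 = net7 XOR net4 = False XOR True = True
net9 = net6 XOR net5 = False XOR False = False
net10 = net2 XOR net7 = False XOR False = False
net11 = net4 XNOR net9 = True XNOR False = False

net8 = True, net10 = False, net11 = False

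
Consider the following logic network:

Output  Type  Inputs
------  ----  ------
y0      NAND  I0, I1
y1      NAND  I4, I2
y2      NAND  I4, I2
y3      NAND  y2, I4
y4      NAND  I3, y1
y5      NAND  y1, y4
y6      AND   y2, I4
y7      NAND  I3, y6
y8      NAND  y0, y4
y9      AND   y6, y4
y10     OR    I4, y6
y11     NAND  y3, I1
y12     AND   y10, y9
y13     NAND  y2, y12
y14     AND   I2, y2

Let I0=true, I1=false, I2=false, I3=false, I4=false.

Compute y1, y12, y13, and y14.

y1 = I4 NAND I2 = false NAND false = true
y2 = I4 NAND I2 = false NAND false = true
y4 = I3 NAND y1 = false NAND true = true
y6 = y2 AND I4 = true AND false = false
y9 = y6 AND y4 = false AND true = false
y10 = I4 OR y6 = false OR false = false
y12 = y10 AND y9 = false AND false = false
y13 = y2 NAND y12 = true NAND false = true
y14 = I2 AND y2 = false AND true = false

y1 = true; y12 = false; y13 = true; y14 = false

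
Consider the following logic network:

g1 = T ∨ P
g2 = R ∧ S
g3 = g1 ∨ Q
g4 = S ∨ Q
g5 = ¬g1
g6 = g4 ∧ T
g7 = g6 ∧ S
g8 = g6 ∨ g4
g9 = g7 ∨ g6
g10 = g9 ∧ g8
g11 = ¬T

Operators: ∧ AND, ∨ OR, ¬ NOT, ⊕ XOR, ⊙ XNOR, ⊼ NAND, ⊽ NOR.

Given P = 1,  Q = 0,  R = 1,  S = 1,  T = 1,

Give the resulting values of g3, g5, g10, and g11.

g1 = T OR P = 1 OR 1 = 1
g3 = g1 OR Q = 1 OR 0 = 1
g4 = S OR Q = 1 OR 0 = 1
g5 = NOT g1 = NOT 1 = 0
g6 = g4 AND T = 1 AND 1 = 1
g7 = g6 AND S = 1 AND 1 = 1
g8 = g6 OR g4 = 1 OR 1 = 1
g9 = g7 OR g6 = 1 OR 1 = 1
g10 = g9 AND g8 = 1 AND 1 = 1
g11 = NOT T = NOT 1 = 0

g3 = 1; g5 = 0; g10 = 1; g11 = 0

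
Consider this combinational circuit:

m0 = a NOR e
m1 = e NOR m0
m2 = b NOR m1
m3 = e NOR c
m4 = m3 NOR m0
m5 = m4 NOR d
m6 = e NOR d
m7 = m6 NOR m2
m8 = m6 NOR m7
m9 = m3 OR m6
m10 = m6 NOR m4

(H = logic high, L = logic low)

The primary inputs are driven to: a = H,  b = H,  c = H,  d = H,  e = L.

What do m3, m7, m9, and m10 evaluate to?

m3 = L; m7 = H; m9 = L; m10 = L

m0 = a NOR e = H NOR L = L
m1 = e NOR m0 = L NOR L = H
m2 = b NOR m1 = H NOR H = L
m3 = e NOR c = L NOR H = L
m4 = m3 NOR m0 = L NOR L = H
m6 = e NOR d = L NOR H = L
m7 = m6 NOR m2 = L NOR L = H
m9 = m3 OR m6 = L OR L = L
m10 = m6 NOR m4 = L NOR H = L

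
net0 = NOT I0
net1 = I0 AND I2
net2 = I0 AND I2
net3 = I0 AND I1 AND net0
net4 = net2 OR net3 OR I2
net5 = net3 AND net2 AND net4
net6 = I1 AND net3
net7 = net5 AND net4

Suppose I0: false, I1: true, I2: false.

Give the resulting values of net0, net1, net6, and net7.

net0 = true, net1 = false, net6 = false, net7 = false

net0 = NOT I0 = NOT false = true
net1 = I0 AND I2 = false AND false = false
net2 = I0 AND I2 = false AND false = false
net3 = I0 AND I1 AND net0 = false AND true AND true = false
net4 = net2 OR net3 OR I2 = false OR false OR false = false
net5 = net3 AND net2 AND net4 = false AND false AND false = false
net6 = I1 AND net3 = true AND false = false
net7 = net5 AND net4 = false AND false = false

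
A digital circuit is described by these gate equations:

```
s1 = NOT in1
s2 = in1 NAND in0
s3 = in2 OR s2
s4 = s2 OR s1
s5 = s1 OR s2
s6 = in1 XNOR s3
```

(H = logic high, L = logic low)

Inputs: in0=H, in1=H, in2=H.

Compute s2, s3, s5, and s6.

s2 = L, s3 = H, s5 = L, s6 = H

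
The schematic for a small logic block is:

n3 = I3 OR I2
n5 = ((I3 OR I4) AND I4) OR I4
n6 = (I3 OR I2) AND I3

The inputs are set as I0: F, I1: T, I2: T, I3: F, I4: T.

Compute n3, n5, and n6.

n3 = T  n5 = T  n6 = F

n3 = F OR T = T
n5 = ((F OR T) AND T) OR T = T
n6 = (F OR T) AND F = F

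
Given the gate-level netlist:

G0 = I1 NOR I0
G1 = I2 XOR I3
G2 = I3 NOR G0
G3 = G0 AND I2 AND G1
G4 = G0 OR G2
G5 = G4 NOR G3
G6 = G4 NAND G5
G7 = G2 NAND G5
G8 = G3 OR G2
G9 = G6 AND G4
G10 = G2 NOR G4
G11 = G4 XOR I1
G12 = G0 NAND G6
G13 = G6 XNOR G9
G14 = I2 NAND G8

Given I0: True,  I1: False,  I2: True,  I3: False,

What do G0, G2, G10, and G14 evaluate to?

G0 = False, G2 = True, G10 = False, G14 = False

G0 = I1 NOR I0 = False NOR True = False
G1 = I2 XOR I3 = True XOR False = True
G2 = I3 NOR G0 = False NOR False = True
G3 = G0 AND I2 AND G1 = False AND True AND True = False
G4 = G0 OR G2 = False OR True = True
G8 = G3 OR G2 = False OR True = True
G10 = G2 NOR G4 = True NOR True = False
G14 = I2 NAND G8 = True NAND True = False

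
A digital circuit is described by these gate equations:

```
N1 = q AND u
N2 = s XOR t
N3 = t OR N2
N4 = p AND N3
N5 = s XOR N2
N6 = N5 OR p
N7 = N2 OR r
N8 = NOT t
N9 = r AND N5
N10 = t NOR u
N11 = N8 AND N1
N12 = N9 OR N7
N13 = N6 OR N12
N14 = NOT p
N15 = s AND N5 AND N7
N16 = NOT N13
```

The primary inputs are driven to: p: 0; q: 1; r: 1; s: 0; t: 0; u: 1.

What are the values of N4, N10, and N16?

N2 = s XOR t = 0 XOR 0 = 0
N3 = t OR N2 = 0 OR 0 = 0
N4 = p AND N3 = 0 AND 0 = 0
N5 = s XOR N2 = 0 XOR 0 = 0
N6 = N5 OR p = 0 OR 0 = 0
N7 = N2 OR r = 0 OR 1 = 1
N9 = r AND N5 = 1 AND 0 = 0
N10 = t NOR u = 0 NOR 1 = 0
N12 = N9 OR N7 = 0 OR 1 = 1
N13 = N6 OR N12 = 0 OR 1 = 1
N16 = NOT N13 = NOT 1 = 0

N4 = 0, N10 = 0, N16 = 0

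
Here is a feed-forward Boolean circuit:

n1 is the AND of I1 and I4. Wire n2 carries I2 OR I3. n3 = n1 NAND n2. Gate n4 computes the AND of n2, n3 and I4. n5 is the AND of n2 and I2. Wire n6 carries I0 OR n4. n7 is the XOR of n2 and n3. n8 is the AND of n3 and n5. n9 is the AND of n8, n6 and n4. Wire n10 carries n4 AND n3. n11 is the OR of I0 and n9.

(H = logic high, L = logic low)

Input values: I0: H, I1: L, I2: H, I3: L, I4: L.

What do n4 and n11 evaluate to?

n1 = I1 AND I4 = L AND L = L
n2 = I2 OR I3 = H OR L = H
n3 = n1 NAND n2 = L NAND H = H
n4 = n2 AND n3 AND I4 = H AND H AND L = L
n5 = n2 AND I2 = H AND H = H
n6 = I0 OR n4 = H OR L = H
n8 = n3 AND n5 = H AND H = H
n9 = n8 AND n6 AND n4 = H AND H AND L = L
n11 = I0 OR n9 = H OR L = H

n4 = L  n11 = H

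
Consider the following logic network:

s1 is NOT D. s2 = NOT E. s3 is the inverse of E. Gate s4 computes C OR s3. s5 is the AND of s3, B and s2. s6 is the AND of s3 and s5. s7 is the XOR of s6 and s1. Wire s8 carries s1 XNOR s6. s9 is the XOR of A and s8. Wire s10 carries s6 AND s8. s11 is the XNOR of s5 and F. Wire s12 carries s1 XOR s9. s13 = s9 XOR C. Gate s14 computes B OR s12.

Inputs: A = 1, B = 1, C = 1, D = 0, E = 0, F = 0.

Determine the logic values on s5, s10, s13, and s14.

s5 = 1; s10 = 1; s13 = 1; s14 = 1

s1 = NOT D = NOT 0 = 1
s2 = NOT E = NOT 0 = 1
s3 = NOT E = NOT 0 = 1
s5 = s3 AND B AND s2 = 1 AND 1 AND 1 = 1
s6 = s3 AND s5 = 1 AND 1 = 1
s8 = s1 XNOR s6 = 1 XNOR 1 = 1
s9 = A XOR s8 = 1 XOR 1 = 0
s10 = s6 AND s8 = 1 AND 1 = 1
s12 = s1 XOR s9 = 1 XOR 0 = 1
s13 = s9 XOR C = 0 XOR 1 = 1
s14 = B OR s12 = 1 OR 1 = 1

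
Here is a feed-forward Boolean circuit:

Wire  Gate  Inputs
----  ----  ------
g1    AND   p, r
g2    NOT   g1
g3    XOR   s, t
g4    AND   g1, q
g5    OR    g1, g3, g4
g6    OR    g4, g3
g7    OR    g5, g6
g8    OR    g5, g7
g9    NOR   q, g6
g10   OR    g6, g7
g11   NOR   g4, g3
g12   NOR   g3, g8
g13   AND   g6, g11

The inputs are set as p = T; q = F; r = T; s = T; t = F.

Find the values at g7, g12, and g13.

g7 = T; g12 = F; g13 = F

g1 = p AND r = T AND T = T
g3 = s XOR t = T XOR F = T
g4 = g1 AND q = T AND F = F
g5 = g1 OR g3 OR g4 = T OR T OR F = T
g6 = g4 OR g3 = F OR T = T
g7 = g5 OR g6 = T OR T = T
g8 = g5 OR g7 = T OR T = T
g11 = g4 NOR g3 = F NOR T = F
g12 = g3 NOR g8 = T NOR T = F
g13 = g6 AND g11 = T AND F = F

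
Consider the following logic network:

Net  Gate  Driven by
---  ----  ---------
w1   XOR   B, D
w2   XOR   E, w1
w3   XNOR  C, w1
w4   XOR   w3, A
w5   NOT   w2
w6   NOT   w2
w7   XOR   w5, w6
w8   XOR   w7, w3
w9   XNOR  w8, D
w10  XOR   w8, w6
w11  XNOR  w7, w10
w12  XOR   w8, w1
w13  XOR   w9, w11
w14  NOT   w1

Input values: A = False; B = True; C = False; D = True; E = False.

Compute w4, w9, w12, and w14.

w1 = B XOR D = True XOR True = False
w2 = E XOR w1 = False XOR False = False
w3 = C XNOR w1 = False XNOR False = True
w4 = w3 XOR A = True XOR False = True
w5 = NOT w2 = NOT False = True
w6 = NOT w2 = NOT False = True
w7 = w5 XOR w6 = True XOR True = False
w8 = w7 XOR w3 = False XOR True = True
w9 = w8 XNOR D = True XNOR True = True
w12 = w8 XOR w1 = True XOR False = True
w14 = NOT w1 = NOT False = True

w4 = True  w9 = True  w12 = True  w14 = True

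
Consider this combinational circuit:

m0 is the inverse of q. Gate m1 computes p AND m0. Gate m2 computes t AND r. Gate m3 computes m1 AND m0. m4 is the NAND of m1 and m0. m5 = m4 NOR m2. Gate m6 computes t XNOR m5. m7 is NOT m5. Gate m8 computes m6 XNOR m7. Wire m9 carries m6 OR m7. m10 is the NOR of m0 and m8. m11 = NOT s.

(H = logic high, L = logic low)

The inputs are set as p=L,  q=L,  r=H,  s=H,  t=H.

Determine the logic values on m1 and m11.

m0 = NOT q = NOT L = H
m1 = p AND m0 = L AND H = L
m11 = NOT s = NOT H = L

m1 = L, m11 = L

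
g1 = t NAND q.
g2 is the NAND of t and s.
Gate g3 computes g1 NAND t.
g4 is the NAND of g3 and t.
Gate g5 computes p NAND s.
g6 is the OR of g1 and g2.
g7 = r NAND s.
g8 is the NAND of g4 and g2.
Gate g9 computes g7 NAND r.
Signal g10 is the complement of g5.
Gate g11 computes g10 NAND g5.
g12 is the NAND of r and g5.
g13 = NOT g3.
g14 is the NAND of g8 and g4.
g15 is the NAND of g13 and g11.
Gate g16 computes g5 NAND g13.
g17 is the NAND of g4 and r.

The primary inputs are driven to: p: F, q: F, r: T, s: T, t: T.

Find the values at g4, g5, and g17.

g4 = T  g5 = T  g17 = F

g1 = t NAND q = T NAND F = T
g3 = g1 NAND t = T NAND T = F
g4 = g3 NAND t = F NAND T = T
g5 = p NAND s = F NAND T = T
g17 = g4 NAND r = T NAND T = F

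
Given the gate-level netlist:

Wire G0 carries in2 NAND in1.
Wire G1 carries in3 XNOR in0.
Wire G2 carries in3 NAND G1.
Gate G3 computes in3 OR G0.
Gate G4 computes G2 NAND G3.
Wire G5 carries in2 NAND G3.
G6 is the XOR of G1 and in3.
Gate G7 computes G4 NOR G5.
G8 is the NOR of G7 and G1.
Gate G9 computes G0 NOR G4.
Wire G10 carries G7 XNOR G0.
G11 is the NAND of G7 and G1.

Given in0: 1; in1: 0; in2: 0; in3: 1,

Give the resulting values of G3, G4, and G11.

G3 = 1  G4 = 1  G11 = 1

G0 = in2 NAND in1 = 0 NAND 0 = 1
G1 = in3 XNOR in0 = 1 XNOR 1 = 1
G2 = in3 NAND G1 = 1 NAND 1 = 0
G3 = in3 OR G0 = 1 OR 1 = 1
G4 = G2 NAND G3 = 0 NAND 1 = 1
G5 = in2 NAND G3 = 0 NAND 1 = 1
G7 = G4 NOR G5 = 1 NOR 1 = 0
G11 = G7 NAND G1 = 0 NAND 1 = 1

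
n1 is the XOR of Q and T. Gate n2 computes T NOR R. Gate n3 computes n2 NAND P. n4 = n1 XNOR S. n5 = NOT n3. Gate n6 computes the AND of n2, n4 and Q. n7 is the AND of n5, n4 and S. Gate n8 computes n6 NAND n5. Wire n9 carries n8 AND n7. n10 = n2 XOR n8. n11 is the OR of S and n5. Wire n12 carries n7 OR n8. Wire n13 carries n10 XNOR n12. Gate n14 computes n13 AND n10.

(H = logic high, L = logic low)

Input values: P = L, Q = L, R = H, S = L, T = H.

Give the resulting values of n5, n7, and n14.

n1 = Q XOR T = L XOR H = H
n2 = T NOR R = H NOR H = L
n3 = n2 NAND P = L NAND L = H
n4 = n1 XNOR S = H XNOR L = L
n5 = NOT n3 = NOT H = L
n6 = n2 AND n4 AND Q = L AND L AND L = L
n7 = n5 AND n4 AND S = L AND L AND L = L
n8 = n6 NAND n5 = L NAND L = H
n10 = n2 XOR n8 = L XOR H = H
n12 = n7 OR n8 = L OR H = H
n13 = n10 XNOR n12 = H XNOR H = H
n14 = n13 AND n10 = H AND H = H

n5 = L; n7 = L; n14 = H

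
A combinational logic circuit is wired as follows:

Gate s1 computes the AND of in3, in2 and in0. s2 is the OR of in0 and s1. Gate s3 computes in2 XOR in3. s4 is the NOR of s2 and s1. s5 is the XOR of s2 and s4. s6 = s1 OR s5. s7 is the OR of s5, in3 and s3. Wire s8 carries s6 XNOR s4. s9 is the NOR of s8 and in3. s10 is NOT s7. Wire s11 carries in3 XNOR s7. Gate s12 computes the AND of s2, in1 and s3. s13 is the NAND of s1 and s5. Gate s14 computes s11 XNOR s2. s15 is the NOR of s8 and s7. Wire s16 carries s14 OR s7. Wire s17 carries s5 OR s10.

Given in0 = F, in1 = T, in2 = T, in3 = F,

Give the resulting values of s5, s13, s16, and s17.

s5 = T  s13 = T  s16 = T  s17 = T

s1 = in3 AND in2 AND in0 = F AND T AND F = F
s2 = in0 OR s1 = F OR F = F
s3 = in2 XOR in3 = T XOR F = T
s4 = s2 NOR s1 = F NOR F = T
s5 = s2 XOR s4 = F XOR T = T
s7 = s5 OR in3 OR s3 = T OR F OR T = T
s10 = NOT s7 = NOT T = F
s11 = in3 XNOR s7 = F XNOR T = F
s13 = s1 NAND s5 = F NAND T = T
s14 = s11 XNOR s2 = F XNOR F = T
s16 = s14 OR s7 = T OR T = T
s17 = s5 OR s10 = T OR F = T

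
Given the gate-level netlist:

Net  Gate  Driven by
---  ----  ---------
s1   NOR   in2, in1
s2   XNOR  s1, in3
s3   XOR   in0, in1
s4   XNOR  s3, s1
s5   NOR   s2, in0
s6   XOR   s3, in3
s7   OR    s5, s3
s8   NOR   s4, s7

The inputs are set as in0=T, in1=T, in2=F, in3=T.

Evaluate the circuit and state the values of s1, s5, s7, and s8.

s1 = in2 NOR in1 = F NOR T = F
s2 = s1 XNOR in3 = F XNOR T = F
s3 = in0 XOR in1 = T XOR T = F
s4 = s3 XNOR s1 = F XNOR F = T
s5 = s2 NOR in0 = F NOR T = F
s7 = s5 OR s3 = F OR F = F
s8 = s4 NOR s7 = T NOR F = F

s1 = F  s5 = F  s7 = F  s8 = F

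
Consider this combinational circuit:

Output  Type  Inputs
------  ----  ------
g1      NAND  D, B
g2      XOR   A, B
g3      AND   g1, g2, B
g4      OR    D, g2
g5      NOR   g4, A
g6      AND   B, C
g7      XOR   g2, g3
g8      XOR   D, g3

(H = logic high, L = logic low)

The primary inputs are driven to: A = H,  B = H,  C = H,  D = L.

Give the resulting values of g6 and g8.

g1 = D NAND B = L NAND H = H
g2 = A XOR B = H XOR H = L
g3 = g1 AND g2 AND B = H AND L AND H = L
g6 = B AND C = H AND H = H
g8 = D XOR g3 = L XOR L = L

g6 = H, g8 = L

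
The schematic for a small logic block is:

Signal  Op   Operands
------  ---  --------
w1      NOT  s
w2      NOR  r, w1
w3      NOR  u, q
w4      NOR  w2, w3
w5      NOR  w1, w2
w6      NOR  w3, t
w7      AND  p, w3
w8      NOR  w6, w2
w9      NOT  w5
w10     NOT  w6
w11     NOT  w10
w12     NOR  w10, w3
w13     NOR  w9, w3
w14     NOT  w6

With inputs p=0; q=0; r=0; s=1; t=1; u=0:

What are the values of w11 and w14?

w11 = 0, w14 = 1

w3 = u NOR q = 0 NOR 0 = 1
w6 = w3 NOR t = 1 NOR 1 = 0
w10 = NOT w6 = NOT 0 = 1
w11 = NOT w10 = NOT 1 = 0
w14 = NOT w6 = NOT 0 = 1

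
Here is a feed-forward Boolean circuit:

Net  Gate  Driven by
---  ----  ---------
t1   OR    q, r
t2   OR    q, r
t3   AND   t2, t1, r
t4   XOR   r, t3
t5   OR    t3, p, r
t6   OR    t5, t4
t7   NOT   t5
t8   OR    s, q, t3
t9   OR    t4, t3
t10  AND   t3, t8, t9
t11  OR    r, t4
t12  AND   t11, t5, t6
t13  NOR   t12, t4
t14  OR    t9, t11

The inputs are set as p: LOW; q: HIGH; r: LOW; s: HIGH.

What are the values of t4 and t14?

t1 = q OR r = HIGH OR LOW = HIGH
t2 = q OR r = HIGH OR LOW = HIGH
t3 = t2 AND t1 AND r = HIGH AND HIGH AND LOW = LOW
t4 = r XOR t3 = LOW XOR LOW = LOW
t9 = t4 OR t3 = LOW OR LOW = LOW
t11 = r OR t4 = LOW OR LOW = LOW
t14 = t9 OR t11 = LOW OR LOW = LOW

t4 = LOW; t14 = LOW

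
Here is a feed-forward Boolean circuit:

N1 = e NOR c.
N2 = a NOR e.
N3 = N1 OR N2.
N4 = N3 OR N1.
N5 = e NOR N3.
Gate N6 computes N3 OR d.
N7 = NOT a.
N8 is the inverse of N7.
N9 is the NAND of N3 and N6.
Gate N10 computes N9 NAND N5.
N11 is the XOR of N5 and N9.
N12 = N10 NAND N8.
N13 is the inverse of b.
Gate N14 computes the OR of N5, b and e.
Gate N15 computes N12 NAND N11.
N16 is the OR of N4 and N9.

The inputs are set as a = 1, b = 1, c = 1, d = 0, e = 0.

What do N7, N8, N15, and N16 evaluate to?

N7 = 0, N8 = 1, N15 = 1, N16 = 1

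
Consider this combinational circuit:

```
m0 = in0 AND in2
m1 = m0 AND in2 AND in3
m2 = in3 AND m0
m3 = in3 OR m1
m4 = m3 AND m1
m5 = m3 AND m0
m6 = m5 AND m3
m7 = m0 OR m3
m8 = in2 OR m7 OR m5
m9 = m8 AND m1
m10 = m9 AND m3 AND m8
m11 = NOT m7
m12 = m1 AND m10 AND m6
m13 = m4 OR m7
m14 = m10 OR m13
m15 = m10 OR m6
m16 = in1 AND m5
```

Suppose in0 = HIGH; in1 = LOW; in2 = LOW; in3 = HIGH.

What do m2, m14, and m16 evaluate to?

m2 = LOW, m14 = HIGH, m16 = LOW

m0 = in0 AND in2 = HIGH AND LOW = LOW
m1 = m0 AND in2 AND in3 = LOW AND LOW AND HIGH = LOW
m2 = in3 AND m0 = HIGH AND LOW = LOW
m3 = in3 OR m1 = HIGH OR LOW = HIGH
m4 = m3 AND m1 = HIGH AND LOW = LOW
m5 = m3 AND m0 = HIGH AND LOW = LOW
m7 = m0 OR m3 = LOW OR HIGH = HIGH
m8 = in2 OR m7 OR m5 = LOW OR HIGH OR LOW = HIGH
m9 = m8 AND m1 = HIGH AND LOW = LOW
m10 = m9 AND m3 AND m8 = LOW AND HIGH AND HIGH = LOW
m13 = m4 OR m7 = LOW OR HIGH = HIGH
m14 = m10 OR m13 = LOW OR HIGH = HIGH
m16 = in1 AND m5 = LOW AND LOW = LOW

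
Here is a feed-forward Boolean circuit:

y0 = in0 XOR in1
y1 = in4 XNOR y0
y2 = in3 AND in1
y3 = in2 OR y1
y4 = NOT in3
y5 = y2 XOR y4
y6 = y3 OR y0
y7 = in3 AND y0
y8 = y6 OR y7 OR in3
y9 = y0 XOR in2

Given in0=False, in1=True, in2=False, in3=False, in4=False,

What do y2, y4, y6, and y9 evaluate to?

y2 = False  y4 = True  y6 = True  y9 = True

y0 = in0 XOR in1 = False XOR True = True
y1 = in4 XNOR y0 = False XNOR True = False
y2 = in3 AND in1 = False AND True = False
y3 = in2 OR y1 = False OR False = False
y4 = NOT in3 = NOT False = True
y6 = y3 OR y0 = False OR True = True
y9 = y0 XOR in2 = True XOR False = True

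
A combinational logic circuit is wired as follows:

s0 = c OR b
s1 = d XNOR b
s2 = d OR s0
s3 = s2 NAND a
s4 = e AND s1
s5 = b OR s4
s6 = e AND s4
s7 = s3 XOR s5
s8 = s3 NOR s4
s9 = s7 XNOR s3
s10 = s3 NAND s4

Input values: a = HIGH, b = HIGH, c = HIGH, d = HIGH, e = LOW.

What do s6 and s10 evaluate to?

s0 = c OR b = HIGH OR HIGH = HIGH
s1 = d XNOR b = HIGH XNOR HIGH = HIGH
s2 = d OR s0 = HIGH OR HIGH = HIGH
s3 = s2 NAND a = HIGH NAND HIGH = LOW
s4 = e AND s1 = LOW AND HIGH = LOW
s6 = e AND s4 = LOW AND LOW = LOW
s10 = s3 NAND s4 = LOW NAND LOW = HIGH

s6 = LOW; s10 = HIGH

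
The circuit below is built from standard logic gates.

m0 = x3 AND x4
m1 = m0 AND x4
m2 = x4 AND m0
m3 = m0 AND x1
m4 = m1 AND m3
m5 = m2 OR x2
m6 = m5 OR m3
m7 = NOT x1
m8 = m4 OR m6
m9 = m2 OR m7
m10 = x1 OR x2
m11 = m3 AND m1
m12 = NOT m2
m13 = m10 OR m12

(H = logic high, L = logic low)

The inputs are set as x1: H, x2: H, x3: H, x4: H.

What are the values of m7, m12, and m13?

m7 = L, m12 = L, m13 = H

m0 = x3 AND x4 = H AND H = H
m2 = x4 AND m0 = H AND H = H
m7 = NOT x1 = NOT H = L
m10 = x1 OR x2 = H OR H = H
m12 = NOT m2 = NOT H = L
m13 = m10 OR m12 = H OR L = H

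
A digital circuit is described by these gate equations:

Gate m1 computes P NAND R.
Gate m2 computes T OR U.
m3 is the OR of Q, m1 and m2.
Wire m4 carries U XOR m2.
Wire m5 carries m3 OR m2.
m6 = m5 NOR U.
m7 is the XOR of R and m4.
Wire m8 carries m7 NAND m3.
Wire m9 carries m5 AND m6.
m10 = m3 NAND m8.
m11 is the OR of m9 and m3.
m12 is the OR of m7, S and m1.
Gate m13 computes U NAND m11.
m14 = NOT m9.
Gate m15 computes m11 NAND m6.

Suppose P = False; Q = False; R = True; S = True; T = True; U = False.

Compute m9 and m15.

m1 = P NAND R = False NAND True = True
m2 = T OR U = True OR False = True
m3 = Q OR m1 OR m2 = False OR True OR True = True
m5 = m3 OR m2 = True OR True = True
m6 = m5 NOR U = True NOR False = False
m9 = m5 AND m6 = True AND False = False
m11 = m9 OR m3 = False OR True = True
m15 = m11 NAND m6 = True NAND False = True

m9 = False  m15 = True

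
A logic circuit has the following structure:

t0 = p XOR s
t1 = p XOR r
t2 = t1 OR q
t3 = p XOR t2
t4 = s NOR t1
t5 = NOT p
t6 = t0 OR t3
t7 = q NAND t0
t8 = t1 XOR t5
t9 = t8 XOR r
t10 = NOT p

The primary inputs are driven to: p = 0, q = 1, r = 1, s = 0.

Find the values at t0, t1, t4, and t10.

t0 = p XOR s = 0 XOR 0 = 0
t1 = p XOR r = 0 XOR 1 = 1
t4 = s NOR t1 = 0 NOR 1 = 0
t10 = NOT p = NOT 0 = 1

t0 = 0, t1 = 1, t4 = 0, t10 = 1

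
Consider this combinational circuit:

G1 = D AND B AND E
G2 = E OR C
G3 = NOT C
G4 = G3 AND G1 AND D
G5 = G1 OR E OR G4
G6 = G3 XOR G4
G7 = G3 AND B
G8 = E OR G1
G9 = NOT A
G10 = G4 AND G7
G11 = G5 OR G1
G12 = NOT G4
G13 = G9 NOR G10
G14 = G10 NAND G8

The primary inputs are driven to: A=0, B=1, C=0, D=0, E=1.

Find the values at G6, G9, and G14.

G6 = 1  G9 = 1  G14 = 1

G1 = D AND B AND E = 0 AND 1 AND 1 = 0
G3 = NOT C = NOT 0 = 1
G4 = G3 AND G1 AND D = 1 AND 0 AND 0 = 0
G6 = G3 XOR G4 = 1 XOR 0 = 1
G7 = G3 AND B = 1 AND 1 = 1
G8 = E OR G1 = 1 OR 0 = 1
G9 = NOT A = NOT 0 = 1
G10 = G4 AND G7 = 0 AND 1 = 0
G14 = G10 NAND G8 = 0 NAND 1 = 1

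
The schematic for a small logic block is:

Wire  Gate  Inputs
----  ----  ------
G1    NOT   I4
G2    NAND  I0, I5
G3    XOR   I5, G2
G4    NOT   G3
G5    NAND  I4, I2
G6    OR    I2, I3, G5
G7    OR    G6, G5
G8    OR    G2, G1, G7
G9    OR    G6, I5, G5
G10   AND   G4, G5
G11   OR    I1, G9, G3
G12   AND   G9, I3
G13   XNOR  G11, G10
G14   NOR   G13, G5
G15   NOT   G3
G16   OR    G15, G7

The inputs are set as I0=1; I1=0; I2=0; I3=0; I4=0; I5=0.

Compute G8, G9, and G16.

G8 = 1; G9 = 1; G16 = 1

G1 = NOT I4 = NOT 0 = 1
G2 = I0 NAND I5 = 1 NAND 0 = 1
G3 = I5 XOR G2 = 0 XOR 1 = 1
G5 = I4 NAND I2 = 0 NAND 0 = 1
G6 = I2 OR I3 OR G5 = 0 OR 0 OR 1 = 1
G7 = G6 OR G5 = 1 OR 1 = 1
G8 = G2 OR G1 OR G7 = 1 OR 1 OR 1 = 1
G9 = G6 OR I5 OR G5 = 1 OR 0 OR 1 = 1
G15 = NOT G3 = NOT 1 = 0
G16 = G15 OR G7 = 0 OR 1 = 1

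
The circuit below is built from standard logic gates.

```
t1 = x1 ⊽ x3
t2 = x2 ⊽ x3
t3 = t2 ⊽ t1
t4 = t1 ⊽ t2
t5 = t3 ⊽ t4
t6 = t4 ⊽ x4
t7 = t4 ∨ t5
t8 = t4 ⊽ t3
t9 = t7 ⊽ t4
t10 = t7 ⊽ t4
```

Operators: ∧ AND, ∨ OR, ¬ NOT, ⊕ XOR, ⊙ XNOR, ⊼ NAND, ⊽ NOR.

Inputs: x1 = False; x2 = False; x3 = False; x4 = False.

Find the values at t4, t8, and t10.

t4 = False, t8 = True, t10 = False

t1 = x1 NOR x3 = False NOR False = True
t2 = x2 NOR x3 = False NOR False = True
t3 = t2 NOR t1 = True NOR True = False
t4 = t1 NOR t2 = True NOR True = False
t5 = t3 NOR t4 = False NOR False = True
t7 = t4 OR t5 = False OR True = True
t8 = t4 NOR t3 = False NOR False = True
t10 = t7 NOR t4 = True NOR False = False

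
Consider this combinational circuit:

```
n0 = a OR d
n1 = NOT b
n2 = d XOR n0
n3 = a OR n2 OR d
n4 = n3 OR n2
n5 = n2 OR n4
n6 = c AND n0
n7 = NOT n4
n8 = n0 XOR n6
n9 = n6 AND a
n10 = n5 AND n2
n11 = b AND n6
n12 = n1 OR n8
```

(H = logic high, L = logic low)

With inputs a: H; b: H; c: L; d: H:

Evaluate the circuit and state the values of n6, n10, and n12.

n6 = L, n10 = L, n12 = H

n0 = a OR d = H OR H = H
n1 = NOT b = NOT H = L
n2 = d XOR n0 = H XOR H = L
n3 = a OR n2 OR d = H OR L OR H = H
n4 = n3 OR n2 = H OR L = H
n5 = n2 OR n4 = L OR H = H
n6 = c AND n0 = L AND H = L
n8 = n0 XOR n6 = H XOR L = H
n10 = n5 AND n2 = H AND L = L
n12 = n1 OR n8 = L OR H = H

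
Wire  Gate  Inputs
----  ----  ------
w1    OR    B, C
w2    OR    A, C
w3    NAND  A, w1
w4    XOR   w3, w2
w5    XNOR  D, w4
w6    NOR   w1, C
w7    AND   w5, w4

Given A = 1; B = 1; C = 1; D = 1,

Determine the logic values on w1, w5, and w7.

w1 = 1; w5 = 1; w7 = 1

w1 = B OR C = 1 OR 1 = 1
w2 = A OR C = 1 OR 1 = 1
w3 = A NAND w1 = 1 NAND 1 = 0
w4 = w3 XOR w2 = 0 XOR 1 = 1
w5 = D XNOR w4 = 1 XNOR 1 = 1
w7 = w5 AND w4 = 1 AND 1 = 1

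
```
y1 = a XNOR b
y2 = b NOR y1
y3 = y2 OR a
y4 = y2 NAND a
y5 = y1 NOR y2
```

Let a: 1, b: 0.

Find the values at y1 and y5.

y1 = 0; y5 = 0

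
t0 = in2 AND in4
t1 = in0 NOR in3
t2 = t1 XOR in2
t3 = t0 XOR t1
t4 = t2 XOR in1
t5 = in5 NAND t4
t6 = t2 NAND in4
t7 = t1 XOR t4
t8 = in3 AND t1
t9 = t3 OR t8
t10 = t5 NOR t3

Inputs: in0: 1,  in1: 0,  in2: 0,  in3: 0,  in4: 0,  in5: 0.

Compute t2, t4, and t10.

t0 = in2 AND in4 = 0 AND 0 = 0
t1 = in0 NOR in3 = 1 NOR 0 = 0
t2 = t1 XOR in2 = 0 XOR 0 = 0
t3 = t0 XOR t1 = 0 XOR 0 = 0
t4 = t2 XOR in1 = 0 XOR 0 = 0
t5 = in5 NAND t4 = 0 NAND 0 = 1
t10 = t5 NOR t3 = 1 NOR 0 = 0

t2 = 0, t4 = 0, t10 = 0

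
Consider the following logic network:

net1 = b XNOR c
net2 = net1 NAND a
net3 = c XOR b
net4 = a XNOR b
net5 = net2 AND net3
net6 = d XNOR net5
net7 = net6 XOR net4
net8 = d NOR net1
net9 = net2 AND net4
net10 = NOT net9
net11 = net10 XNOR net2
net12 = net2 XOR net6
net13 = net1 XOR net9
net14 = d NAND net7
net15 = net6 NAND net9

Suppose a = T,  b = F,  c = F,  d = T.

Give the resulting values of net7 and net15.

net1 = b XNOR c = F XNOR F = T
net2 = net1 NAND a = T NAND T = F
net3 = c XOR b = F XOR F = F
net4 = a XNOR b = T XNOR F = F
net5 = net2 AND net3 = F AND F = F
net6 = d XNOR net5 = T XNOR F = F
net7 = net6 XOR net4 = F XOR F = F
net9 = net2 AND net4 = F AND F = F
net15 = net6 NAND net9 = F NAND F = T

net7 = F, net15 = T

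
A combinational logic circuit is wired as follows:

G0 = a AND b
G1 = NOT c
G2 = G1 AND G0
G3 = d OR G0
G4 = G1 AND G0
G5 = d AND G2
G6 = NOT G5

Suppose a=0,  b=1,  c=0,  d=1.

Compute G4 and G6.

G4 = 0  G6 = 1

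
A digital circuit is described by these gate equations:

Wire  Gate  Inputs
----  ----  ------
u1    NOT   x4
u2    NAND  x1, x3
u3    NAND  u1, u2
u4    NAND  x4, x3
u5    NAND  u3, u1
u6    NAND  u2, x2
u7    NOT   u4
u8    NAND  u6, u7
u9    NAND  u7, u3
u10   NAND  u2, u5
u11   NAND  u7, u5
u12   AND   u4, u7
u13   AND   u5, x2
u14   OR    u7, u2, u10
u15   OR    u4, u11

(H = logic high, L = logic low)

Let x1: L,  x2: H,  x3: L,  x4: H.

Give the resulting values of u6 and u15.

u6 = L, u15 = H

u1 = NOT x4 = NOT H = L
u2 = x1 NAND x3 = L NAND L = H
u3 = u1 NAND u2 = L NAND H = H
u4 = x4 NAND x3 = H NAND L = H
u5 = u3 NAND u1 = H NAND L = H
u6 = u2 NAND x2 = H NAND H = L
u7 = NOT u4 = NOT H = L
u11 = u7 NAND u5 = L NAND H = H
u15 = u4 OR u11 = H OR H = H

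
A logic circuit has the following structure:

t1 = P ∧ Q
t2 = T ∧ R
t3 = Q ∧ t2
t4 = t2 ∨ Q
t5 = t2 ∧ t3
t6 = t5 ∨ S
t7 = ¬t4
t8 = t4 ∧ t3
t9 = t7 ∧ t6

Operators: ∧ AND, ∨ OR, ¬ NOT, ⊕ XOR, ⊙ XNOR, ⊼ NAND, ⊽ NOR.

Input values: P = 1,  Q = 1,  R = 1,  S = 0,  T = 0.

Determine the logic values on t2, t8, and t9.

t2 = T AND R = 0 AND 1 = 0
t3 = Q AND t2 = 1 AND 0 = 0
t4 = t2 OR Q = 0 OR 1 = 1
t5 = t2 AND t3 = 0 AND 0 = 0
t6 = t5 OR S = 0 OR 0 = 0
t7 = NOT t4 = NOT 1 = 0
t8 = t4 AND t3 = 1 AND 0 = 0
t9 = t7 AND t6 = 0 AND 0 = 0

t2 = 0; t8 = 0; t9 = 0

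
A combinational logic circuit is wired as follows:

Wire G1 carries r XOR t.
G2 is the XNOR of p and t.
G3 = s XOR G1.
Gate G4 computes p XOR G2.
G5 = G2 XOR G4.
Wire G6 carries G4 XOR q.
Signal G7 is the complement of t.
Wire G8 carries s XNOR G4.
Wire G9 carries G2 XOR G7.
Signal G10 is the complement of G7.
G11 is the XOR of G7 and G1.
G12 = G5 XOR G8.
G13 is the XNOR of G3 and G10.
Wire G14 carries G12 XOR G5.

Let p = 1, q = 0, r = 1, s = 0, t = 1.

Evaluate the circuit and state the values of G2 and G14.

G2 = 1, G14 = 1

G2 = p XNOR t = 1 XNOR 1 = 1
G4 = p XOR G2 = 1 XOR 1 = 0
G5 = G2 XOR G4 = 1 XOR 0 = 1
G8 = s XNOR G4 = 0 XNOR 0 = 1
G12 = G5 XOR G8 = 1 XOR 1 = 0
G14 = G12 XOR G5 = 0 XOR 1 = 1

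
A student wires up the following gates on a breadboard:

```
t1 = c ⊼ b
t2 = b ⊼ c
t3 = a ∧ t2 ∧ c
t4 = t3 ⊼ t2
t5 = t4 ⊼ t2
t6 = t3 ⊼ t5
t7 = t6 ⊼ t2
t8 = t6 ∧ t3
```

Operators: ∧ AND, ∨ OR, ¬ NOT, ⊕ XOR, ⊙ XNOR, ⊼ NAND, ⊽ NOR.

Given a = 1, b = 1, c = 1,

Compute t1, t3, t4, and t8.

t1 = 0; t3 = 0; t4 = 1; t8 = 0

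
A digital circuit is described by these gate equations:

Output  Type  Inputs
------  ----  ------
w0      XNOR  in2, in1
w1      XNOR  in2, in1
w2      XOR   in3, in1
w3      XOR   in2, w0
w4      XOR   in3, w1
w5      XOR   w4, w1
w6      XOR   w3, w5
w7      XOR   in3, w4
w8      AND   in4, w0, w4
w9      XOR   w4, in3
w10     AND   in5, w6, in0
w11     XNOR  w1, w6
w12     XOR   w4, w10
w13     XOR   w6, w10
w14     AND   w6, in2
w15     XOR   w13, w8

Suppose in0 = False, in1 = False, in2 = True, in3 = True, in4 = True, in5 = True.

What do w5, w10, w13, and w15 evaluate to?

w0 = in2 XNOR in1 = True XNOR False = False
w1 = in2 XNOR in1 = True XNOR False = False
w3 = in2 XOR w0 = True XOR False = True
w4 = in3 XOR w1 = True XOR False = True
w5 = w4 XOR w1 = True XOR False = True
w6 = w3 XOR w5 = True XOR True = False
w8 = in4 AND w0 AND w4 = True AND False AND True = False
w10 = in5 AND w6 AND in0 = True AND False AND False = False
w13 = w6 XOR w10 = False XOR False = False
w15 = w13 XOR w8 = False XOR False = False

w5 = True, w10 = False, w13 = False, w15 = False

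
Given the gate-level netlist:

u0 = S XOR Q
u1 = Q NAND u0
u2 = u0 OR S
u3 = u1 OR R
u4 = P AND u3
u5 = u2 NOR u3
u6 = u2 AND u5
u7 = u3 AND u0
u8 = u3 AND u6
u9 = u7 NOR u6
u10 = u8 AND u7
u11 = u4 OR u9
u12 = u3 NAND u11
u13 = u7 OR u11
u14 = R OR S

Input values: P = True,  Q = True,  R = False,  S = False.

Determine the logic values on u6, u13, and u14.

u6 = False; u13 = True; u14 = False

u0 = S XOR Q = False XOR True = True
u1 = Q NAND u0 = True NAND True = False
u2 = u0 OR S = True OR False = True
u3 = u1 OR R = False OR False = False
u4 = P AND u3 = True AND False = False
u5 = u2 NOR u3 = True NOR False = False
u6 = u2 AND u5 = True AND False = False
u7 = u3 AND u0 = False AND True = False
u9 = u7 NOR u6 = False NOR False = True
u11 = u4 OR u9 = False OR True = True
u13 = u7 OR u11 = False OR True = True
u14 = R OR S = False OR False = False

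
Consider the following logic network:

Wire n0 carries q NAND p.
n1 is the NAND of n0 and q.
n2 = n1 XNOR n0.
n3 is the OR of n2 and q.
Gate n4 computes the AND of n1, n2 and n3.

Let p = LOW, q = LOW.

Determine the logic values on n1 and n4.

n1 = HIGH, n4 = HIGH

n0 = q NAND p = LOW NAND LOW = HIGH
n1 = n0 NAND q = HIGH NAND LOW = HIGH
n2 = n1 XNOR n0 = HIGH XNOR HIGH = HIGH
n3 = n2 OR q = HIGH OR LOW = HIGH
n4 = n1 AND n2 AND n3 = HIGH AND HIGH AND HIGH = HIGH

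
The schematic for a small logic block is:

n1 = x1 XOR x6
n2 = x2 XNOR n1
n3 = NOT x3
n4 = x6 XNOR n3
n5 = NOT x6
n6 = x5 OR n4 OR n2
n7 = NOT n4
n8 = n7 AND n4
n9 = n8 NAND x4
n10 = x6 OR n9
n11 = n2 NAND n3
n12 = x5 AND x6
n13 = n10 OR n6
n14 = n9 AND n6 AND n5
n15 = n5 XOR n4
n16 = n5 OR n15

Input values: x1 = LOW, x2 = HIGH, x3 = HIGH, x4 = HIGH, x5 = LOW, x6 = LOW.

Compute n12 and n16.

n12 = LOW  n16 = HIGH

n3 = NOT x3 = NOT HIGH = LOW
n4 = x6 XNOR n3 = LOW XNOR LOW = HIGH
n5 = NOT x6 = NOT LOW = HIGH
n12 = x5 AND x6 = LOW AND LOW = LOW
n15 = n5 XOR n4 = HIGH XOR HIGH = LOW
n16 = n5 OR n15 = HIGH OR LOW = HIGH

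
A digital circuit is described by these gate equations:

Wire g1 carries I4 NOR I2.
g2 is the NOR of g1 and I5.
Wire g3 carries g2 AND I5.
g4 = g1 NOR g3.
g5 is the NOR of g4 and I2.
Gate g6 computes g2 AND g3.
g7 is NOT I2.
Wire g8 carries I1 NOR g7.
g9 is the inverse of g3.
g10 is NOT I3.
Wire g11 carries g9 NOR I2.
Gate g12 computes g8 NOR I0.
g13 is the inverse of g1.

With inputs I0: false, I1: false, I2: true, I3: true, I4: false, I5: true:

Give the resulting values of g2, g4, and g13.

g1 = I4 NOR I2 = false NOR true = false
g2 = g1 NOR I5 = false NOR true = false
g3 = g2 AND I5 = false AND true = false
g4 = g1 NOR g3 = false NOR false = true
g13 = NOT g1 = NOT false = true

g2 = false, g4 = true, g13 = true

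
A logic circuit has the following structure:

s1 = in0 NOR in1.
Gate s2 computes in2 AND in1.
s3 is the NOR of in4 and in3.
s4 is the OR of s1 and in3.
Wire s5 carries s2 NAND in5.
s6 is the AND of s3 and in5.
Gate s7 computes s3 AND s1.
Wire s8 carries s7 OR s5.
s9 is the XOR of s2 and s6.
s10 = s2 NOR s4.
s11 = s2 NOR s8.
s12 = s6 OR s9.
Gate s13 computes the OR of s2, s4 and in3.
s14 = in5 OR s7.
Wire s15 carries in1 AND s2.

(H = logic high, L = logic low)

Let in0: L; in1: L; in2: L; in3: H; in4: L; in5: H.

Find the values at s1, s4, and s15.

s1 = H, s4 = H, s15 = L

s1 = in0 NOR in1 = L NOR L = H
s2 = in2 AND in1 = L AND L = L
s4 = s1 OR in3 = H OR H = H
s15 = in1 AND s2 = L AND L = L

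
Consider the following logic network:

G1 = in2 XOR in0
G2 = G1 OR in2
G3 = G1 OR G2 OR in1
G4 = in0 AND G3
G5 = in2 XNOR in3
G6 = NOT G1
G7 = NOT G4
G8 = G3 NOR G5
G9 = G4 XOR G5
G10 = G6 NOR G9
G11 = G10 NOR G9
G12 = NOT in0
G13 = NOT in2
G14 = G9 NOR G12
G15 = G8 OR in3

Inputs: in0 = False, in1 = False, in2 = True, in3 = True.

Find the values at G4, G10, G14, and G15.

G1 = in2 XOR in0 = True XOR False = True
G2 = G1 OR in2 = True OR True = True
G3 = G1 OR G2 OR in1 = True OR True OR False = True
G4 = in0 AND G3 = False AND True = False
G5 = in2 XNOR in3 = True XNOR True = True
G6 = NOT G1 = NOT True = False
G8 = G3 NOR G5 = True NOR True = False
G9 = G4 XOR G5 = False XOR True = True
G10 = G6 NOR G9 = False NOR True = False
G12 = NOT in0 = NOT False = True
G14 = G9 NOR G12 = True NOR True = False
G15 = G8 OR in3 = False OR True = True

G4 = False  G10 = False  G14 = False  G15 = True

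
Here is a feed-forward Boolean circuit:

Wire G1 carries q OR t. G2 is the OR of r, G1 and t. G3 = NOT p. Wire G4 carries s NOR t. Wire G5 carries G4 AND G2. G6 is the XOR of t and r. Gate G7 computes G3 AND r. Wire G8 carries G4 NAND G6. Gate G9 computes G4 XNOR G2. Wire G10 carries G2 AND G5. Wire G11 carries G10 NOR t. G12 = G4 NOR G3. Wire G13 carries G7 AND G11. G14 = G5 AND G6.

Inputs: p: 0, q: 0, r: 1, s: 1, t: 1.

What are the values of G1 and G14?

G1 = 1, G14 = 0

G1 = q OR t = 0 OR 1 = 1
G2 = r OR G1 OR t = 1 OR 1 OR 1 = 1
G4 = s NOR t = 1 NOR 1 = 0
G5 = G4 AND G2 = 0 AND 1 = 0
G6 = t XOR r = 1 XOR 1 = 0
G14 = G5 AND G6 = 0 AND 0 = 0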